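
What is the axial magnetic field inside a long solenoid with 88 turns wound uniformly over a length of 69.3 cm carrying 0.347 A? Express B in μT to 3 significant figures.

B ≈ 55.4 μT

Inside a long solenoid, B = μ₀nI with n = 127 turns/m.
B = 4π×10⁻⁷ × 127 × 0.347 = 5.54×10⁻⁵ T.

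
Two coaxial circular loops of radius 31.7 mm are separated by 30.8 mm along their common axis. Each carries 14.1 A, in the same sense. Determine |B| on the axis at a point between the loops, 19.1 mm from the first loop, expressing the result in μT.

B ≈ 406 μT

Each loop contributes B = μ₀IR²/[2(R²+z²)^(3/2)] on the axis, with z measured from that loop.
Loop 1 (z = 0.0191 m): B₁ = 1.76×10⁻⁴ T. Loop 2 (z = 0.0117 m): B₂ = 2.31×10⁻⁴ T.
The fields add: B = B₁ + B₂ = 4.06×10⁻⁴ T.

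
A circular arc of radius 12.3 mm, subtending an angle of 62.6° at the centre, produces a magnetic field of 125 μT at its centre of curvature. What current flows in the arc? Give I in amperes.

For a circular arc, B = μ₀Iφ/(4πR) with φ in radians; here φ = 1.093 rad.
So I = 4πRB/(μ₀φ) = 4π × 0.0123 × 1.25×10⁻⁴ / (4π×10⁻⁷ × 1.093) = 14.1 A.

I ≈ 14.1 A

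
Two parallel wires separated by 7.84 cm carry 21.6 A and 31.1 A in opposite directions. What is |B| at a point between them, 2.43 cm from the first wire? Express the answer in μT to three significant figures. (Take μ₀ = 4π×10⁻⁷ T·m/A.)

Each long wire gives B = μ₀I/(2πd). Distances are d₁ = 0.0243 m and d₂ = 0.0541 m.
B₁ = 1.78×10⁻⁴ T, B₂ = 1.15×10⁻⁴ T.
Between antiparallel currents both contributions point the same way, so they add. B = B₁ + B₂ = 1.78×10⁻⁴ + 1.15×10⁻⁴ = 2.93×10⁻⁴ T.

B ≈ 293 μT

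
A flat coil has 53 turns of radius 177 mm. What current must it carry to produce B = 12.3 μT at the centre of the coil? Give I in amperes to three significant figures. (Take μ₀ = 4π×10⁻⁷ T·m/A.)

For an N-turn coil, B = Nμ₀I/(2R) with R = 0.177 m, so I = 2RB/(Nμ₀) = 2 × 0.177 × 1.23×10⁻⁵ / (53 × 4π×10⁻⁷) = 6.54×10⁻² A.

I ≈ 0.0654 A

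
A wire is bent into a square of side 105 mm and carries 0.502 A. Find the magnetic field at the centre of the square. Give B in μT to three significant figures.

Each side is a finite straight segment at perpendicular distance d = a/(2 tan(π/4)) = 0.0525 m from the centre, with end-angles ±π/4.
One side contributes B₁ = (μ₀I/4πd)·2 sin(π/4) = 1.35×10⁻⁶ T.
All 4 sides add in the same direction: B = 4 × 1.35×10⁻⁶ = 5.41×10⁻⁶ T.

B ≈ 5.41 μT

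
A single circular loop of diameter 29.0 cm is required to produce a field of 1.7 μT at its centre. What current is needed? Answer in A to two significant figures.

I ≈ 0.39 A

At the centre of a circular loop B = μ₀I/(2R), so I = 2RB/μ₀.
With R = 0.145 m, I = 2 × 0.145 × 1.70×10⁻⁶ / (4π×10⁻⁷) = 0.392 A.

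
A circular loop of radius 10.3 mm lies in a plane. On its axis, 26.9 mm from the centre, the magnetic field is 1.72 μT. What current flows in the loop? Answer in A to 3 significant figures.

On the axis of a loop, B = μ₀IR²/[2(R²+z²)^(3/2)], so I = 2B(R²+z²)^(3/2)/(μ₀R²).
R² + z² = 0.0001061 + 0.0007236 = 0.0008297 m²; raised to 3/2 gives 2.39×10⁻⁵ m³.
I = 2 × 1.72×10⁻⁶ × 2.39×10⁻⁵ / (1.26×10⁻⁶ × 0.0001061) = 0.617 A.

I ≈ 0.617 A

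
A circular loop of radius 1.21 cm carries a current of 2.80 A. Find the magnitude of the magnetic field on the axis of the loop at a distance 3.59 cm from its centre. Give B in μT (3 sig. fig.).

B ≈ 4.74 μT

On the axis of a circular loop, B = μ₀IR² / [2(R²+z²)^(3/2)].
R² + z² = (0.0121)² + (0.0359)² = 0.001435 m², and (R²+z²)^(3/2) = 5.44×10⁻⁵ m³.
B = (4π×10⁻⁷ × 2.80 × 0.0001464) / (2 × 5.44×10⁻⁵) = 4.74×10⁻⁶ T.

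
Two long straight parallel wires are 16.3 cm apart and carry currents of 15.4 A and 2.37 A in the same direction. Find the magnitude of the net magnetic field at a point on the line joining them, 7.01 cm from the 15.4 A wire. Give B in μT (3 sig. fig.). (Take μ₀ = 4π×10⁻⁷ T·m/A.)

B ≈ 38.8 μT

Each long wire gives B = μ₀I/(2πd). Distances are d₁ = 0.0701 m and d₂ = 0.0929 m.
B₁ = 4.39×10⁻⁵ T, B₂ = 5.10×10⁻⁶ T.
Between parallel currents the two contributions point in opposite directions, so they subtract. B = |B₁ − B₂| = |4.39×10⁻⁵ − 5.10×10⁻⁶| = 3.88×10⁻⁵ T.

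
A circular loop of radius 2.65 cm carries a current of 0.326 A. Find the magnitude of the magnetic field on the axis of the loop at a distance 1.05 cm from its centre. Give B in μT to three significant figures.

On the axis of a circular loop, B = μ₀IR² / [2(R²+z²)^(3/2)].
R² + z² = (0.0265)² + (0.0105)² = 0.0008125 m², and (R²+z²)^(3/2) = 2.32×10⁻⁵ m³.
B = (4π×10⁻⁷ × 0.326 × 0.0007022) / (2 × 2.32×10⁻⁵) = 6.21×10⁻⁶ T.

B ≈ 6.21 μT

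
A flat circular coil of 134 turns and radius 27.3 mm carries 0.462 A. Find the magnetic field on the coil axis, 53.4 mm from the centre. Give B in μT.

B ≈ 134 μT

For an N-turn flat coil, B = Nμ₀IR²/[2(R²+z²)^(3/2)] with R = 0.0273 m, z = 0.0534 m.
B = 134 × 1.00×10⁻⁶ T = 1.34×10⁻⁴ T.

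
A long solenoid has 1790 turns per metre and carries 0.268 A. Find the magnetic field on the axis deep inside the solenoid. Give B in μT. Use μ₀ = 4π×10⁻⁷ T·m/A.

Inside a long solenoid, B = μ₀nI with n = 1790 turns/m.
B = 4π×10⁻⁷ × 1790 × 0.268 = 6.03×10⁻⁴ T.

B ≈ 603 μT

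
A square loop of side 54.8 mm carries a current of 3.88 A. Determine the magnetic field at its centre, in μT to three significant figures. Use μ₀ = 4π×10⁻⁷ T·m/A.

B ≈ 80.1 μT

Each side is a finite straight segment at perpendicular distance d = a/(2 tan(π/4)) = 0.0274 m from the centre, with end-angles ±π/4.
One side contributes B₁ = (μ₀I/4πd)·2 sin(π/4) = 2.00×10⁻⁵ T.
All 4 sides add in the same direction: B = 4 × 2.00×10⁻⁵ = 8.01×10⁻⁵ T.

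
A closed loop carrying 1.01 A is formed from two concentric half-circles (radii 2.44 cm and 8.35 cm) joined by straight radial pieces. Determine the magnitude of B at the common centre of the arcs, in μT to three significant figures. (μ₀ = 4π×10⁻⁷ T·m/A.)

B ≈ 9.20 μT

The radial connectors point toward the centre, so dl × r̂ = 0 and they contribute nothing.
Each semicircle gives μ₀I/(4R): inner arc 1.30×10⁻⁵ T, outer arc 3.80×10⁻⁶ T.
The two arcs carry current in opposite angular senses, so their fields oppose: B = |1.30×10⁻⁵ − 3.80×10⁻⁶| = 9.20×10⁻⁶ T.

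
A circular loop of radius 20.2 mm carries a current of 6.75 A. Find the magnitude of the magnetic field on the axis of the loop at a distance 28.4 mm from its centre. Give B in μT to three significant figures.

On the axis of a circular loop, B = μ₀IR² / [2(R²+z²)^(3/2)].
R² + z² = (0.0202)² + (0.0284)² = 0.001215 m², and (R²+z²)^(3/2) = 4.23×10⁻⁵ m³.
B = (4π×10⁻⁷ × 6.75 × 0.000408) / (2 × 4.23×10⁻⁵) = 4.09×10⁻⁵ T.

B ≈ 40.9 μT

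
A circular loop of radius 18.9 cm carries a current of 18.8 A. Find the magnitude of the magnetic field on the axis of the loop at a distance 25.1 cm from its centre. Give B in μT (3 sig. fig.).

B ≈ 13.6 μT

On the axis of a circular loop, B = μ₀IR² / [2(R²+z²)^(3/2)].
R² + z² = (0.189)² + (0.251)² = 0.09872 m², and (R²+z²)^(3/2) = 3.10×10⁻² m³.
B = (4π×10⁻⁷ × 18.8 × 0.03572) / (2 × 3.10×10⁻²) = 1.36×10⁻⁵ T.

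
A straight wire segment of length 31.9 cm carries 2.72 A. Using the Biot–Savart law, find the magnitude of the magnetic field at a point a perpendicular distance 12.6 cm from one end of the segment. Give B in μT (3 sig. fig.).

For a finite straight segment, B = (μ₀I/4πd)(sinθ₁ + sinθ₂), where θ₁, θ₂ are the angles from the perpendicular to each end.
The perpendicular foot is at one end, so the two end-offsets along the wire are 0 and L = 0.319 m.
sinθ₁ = 0/√(0²+0.126²) = 0.0000; sinθ₂ = 0.319/√(0.319²+0.126²) = 0.9301.
B = (4π×10⁻⁷ × 2.72) / (4π × 0.126) × (0.0000 + 0.9301) = 2.01×10⁻⁶ T.

B ≈ 2.01 μT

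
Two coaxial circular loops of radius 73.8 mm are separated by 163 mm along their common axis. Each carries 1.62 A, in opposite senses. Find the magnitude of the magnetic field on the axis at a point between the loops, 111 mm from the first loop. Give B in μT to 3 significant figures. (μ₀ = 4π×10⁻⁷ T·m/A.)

Each loop contributes B = μ₀IR²/[2(R²+z²)^(3/2)] on the axis, with z measured from that loop.
Loop 1 (z = 0.111 m): B₁ = 2.34×10⁻⁶ T. Loop 2 (z = 0.052 m): B₂ = 7.53×10⁻⁶ T.
The fields oppose: B = |B₁ − B₂| = 5.19×10⁻⁶ T.

B ≈ 5.19 μT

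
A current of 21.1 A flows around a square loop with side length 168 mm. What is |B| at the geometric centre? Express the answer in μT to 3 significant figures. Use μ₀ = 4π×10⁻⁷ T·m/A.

Each side is a finite straight segment at perpendicular distance d = a/(2 tan(π/4)) = 0.084 m from the centre, with end-angles ±π/4.
One side contributes B₁ = (μ₀I/4πd)·2 sin(π/4) = 3.55×10⁻⁵ T.
All 4 sides add in the same direction: B = 4 × 3.55×10⁻⁵ = 1.42×10⁻⁴ T.

B ≈ 142 μT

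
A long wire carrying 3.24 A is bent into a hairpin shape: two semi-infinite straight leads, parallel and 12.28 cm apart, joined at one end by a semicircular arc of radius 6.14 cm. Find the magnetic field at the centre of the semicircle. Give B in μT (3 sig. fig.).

The semicircular arc contributes B_arc = μ₀I·π/(4πR) = μ₀I/(4R) = 1.66×10⁻⁵ T.
Each semi-infinite lead is at perpendicular distance R = 0.0614 m from the centre, with the perpendicular foot at its near end, so it contributes μ₀I/(4πR); both point the same way, together 1.06×10⁻⁵ T.
Arc and leads all point the same direction: B = 1.66×10⁻⁵ + 1.06×10⁻⁵ = 2.71×10⁻⁵ T.

B ≈ 27.1 μT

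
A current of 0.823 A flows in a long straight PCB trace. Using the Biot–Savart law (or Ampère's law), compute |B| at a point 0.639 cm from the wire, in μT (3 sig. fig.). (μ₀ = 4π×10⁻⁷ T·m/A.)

B ≈ 25.8 μT

For an infinitely long straight wire, B = μ₀I/(2πd).
B = (4π×10⁻⁷ × 0.823) / (2π × 0.00639) = 2.58×10⁻⁵ T.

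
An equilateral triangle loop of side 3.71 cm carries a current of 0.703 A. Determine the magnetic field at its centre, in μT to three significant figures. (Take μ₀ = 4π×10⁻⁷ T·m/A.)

Each side is a finite straight segment at perpendicular distance d = a/(2 tan(π/3)) = 0.01071 m from the centre, with end-angles ±π/3.
One side contributes B₁ = (μ₀I/4πd)·2 sin(π/3) = 1.14×10⁻⁵ T.
All 3 sides add in the same direction: B = 3 × 1.14×10⁻⁵ = 3.41×10⁻⁵ T.

B ≈ 34.1 μT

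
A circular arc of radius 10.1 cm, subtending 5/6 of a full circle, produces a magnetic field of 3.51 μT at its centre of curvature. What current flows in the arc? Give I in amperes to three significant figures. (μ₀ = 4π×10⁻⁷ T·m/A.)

For a circular arc, B = μ₀Iφ/(4πR) with φ in radians; here φ = 5.236 rad.
So I = 4πRB/(μ₀φ) = 4π × 0.101 × 3.51×10⁻⁶ / (4π×10⁻⁷ × 5.236) = 0.677 A.

I ≈ 0.677 A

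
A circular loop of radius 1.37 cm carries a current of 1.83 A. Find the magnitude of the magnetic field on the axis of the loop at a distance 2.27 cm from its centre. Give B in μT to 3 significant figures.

On the axis of a circular loop, B = μ₀IR² / [2(R²+z²)^(3/2)].
R² + z² = (0.0137)² + (0.0227)² = 0.000703 m², and (R²+z²)^(3/2) = 1.86×10⁻⁵ m³.
B = (4π×10⁻⁷ × 1.83 × 0.0001877) / (2 × 1.86×10⁻⁵) = 1.16×10⁻⁵ T.

B ≈ 11.6 μT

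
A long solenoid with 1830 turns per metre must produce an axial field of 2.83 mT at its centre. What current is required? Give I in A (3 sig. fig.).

I ≈ 1.23 A

Inside a long solenoid B = μ₀nI with n = 1830 m⁻¹, so I = B/(μ₀n).
I = 2.83×10⁻³ / (4π×10⁻⁷ × 1830) = 1.23 A.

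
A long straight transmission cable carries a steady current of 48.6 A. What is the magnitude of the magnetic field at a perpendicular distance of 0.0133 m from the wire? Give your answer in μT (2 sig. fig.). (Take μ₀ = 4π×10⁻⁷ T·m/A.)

For an infinitely long straight wire, B = μ₀I/(2πd).
B = (4π×10⁻⁷ × 48.6) / (2π × 0.0133) = 7.31×10⁻⁴ T.

B ≈ 730 μT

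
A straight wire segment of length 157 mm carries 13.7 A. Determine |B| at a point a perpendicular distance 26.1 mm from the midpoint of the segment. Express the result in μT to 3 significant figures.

B ≈ 99.6 μT

For a finite straight segment, B = (μ₀I/4πd)(sinθ₁ + sinθ₂), where θ₁, θ₂ are the angles from the perpendicular to each end.
The perpendicular from the point meets the wire at its midpoint, so each end is L/2 = 0.0785 m away along the wire.
sinθ₁ = 0.0785/√(0.0785²+0.0261²) = 0.9489; sinθ₂ = 0.0785/√(0.0785²+0.0261²) = 0.9489.
B = (4π×10⁻⁷ × 13.7) / (4π × 0.0261) × (0.9489 + 0.9489) = 9.96×10⁻⁵ T.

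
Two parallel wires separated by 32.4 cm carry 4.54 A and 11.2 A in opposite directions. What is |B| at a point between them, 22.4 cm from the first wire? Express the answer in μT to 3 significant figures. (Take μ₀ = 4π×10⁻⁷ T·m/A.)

B ≈ 26.5 μT

Each long wire gives B = μ₀I/(2πd). Distances are d₁ = 0.224 m and d₂ = 0.1 m.
B₁ = 4.05×10⁻⁶ T, B₂ = 2.24×10⁻⁵ T.
Between antiparallel currents both contributions point the same way, so they add. B = B₁ + B₂ = 4.05×10⁻⁶ + 2.24×10⁻⁵ = 2.65×10⁻⁵ T.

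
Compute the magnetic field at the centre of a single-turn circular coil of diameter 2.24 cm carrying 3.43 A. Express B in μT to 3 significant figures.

At the centre of a circular loop the Biot–Savart law gives B = μ₀I/(2R) (so R = 0.0112 m).
B = (4π×10⁻⁷ × 3.43) / (2 × 0.0112) = 1.92×10⁻⁴ T.

B ≈ 192 μT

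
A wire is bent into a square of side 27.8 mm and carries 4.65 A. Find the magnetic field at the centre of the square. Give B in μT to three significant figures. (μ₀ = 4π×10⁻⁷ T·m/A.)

B ≈ 189 μT

Each side is a finite straight segment at perpendicular distance d = a/(2 tan(π/4)) = 0.0139 m from the centre, with end-angles ±π/4.
One side contributes B₁ = (μ₀I/4πd)·2 sin(π/4) = 4.73×10⁻⁵ T.
All 4 sides add in the same direction: B = 4 × 4.73×10⁻⁵ = 1.89×10⁻⁴ T.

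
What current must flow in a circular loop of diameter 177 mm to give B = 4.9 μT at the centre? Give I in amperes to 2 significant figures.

At the centre of a circular loop B = μ₀I/(2R), so I = 2RB/μ₀.
With R = 0.0885 m, I = 2 × 0.0885 × 4.90×10⁻⁶ / (4π×10⁻⁷) = 0.690 A.

I ≈ 0.69 A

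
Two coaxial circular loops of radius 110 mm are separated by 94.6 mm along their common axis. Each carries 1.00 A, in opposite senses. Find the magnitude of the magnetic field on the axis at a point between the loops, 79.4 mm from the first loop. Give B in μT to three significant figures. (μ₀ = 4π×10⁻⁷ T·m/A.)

B ≈ 2.51 μT

Each loop contributes B = μ₀IR²/[2(R²+z²)^(3/2)] on the axis, with z measured from that loop.
Loop 1 (z = 0.0794 m): B₁ = 3.04×10⁻⁶ T. Loop 2 (z = 0.0152 m): B₂ = 5.55×10⁻⁶ T.
The fields oppose: B = |B₁ − B₂| = 2.51×10⁻⁶ T.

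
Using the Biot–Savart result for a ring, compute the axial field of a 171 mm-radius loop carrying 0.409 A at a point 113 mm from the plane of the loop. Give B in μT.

B ≈ 0.873 μT

On the axis of a circular loop, B = μ₀IR² / [2(R²+z²)^(3/2)].
R² + z² = (0.171)² + (0.113)² = 0.04201 m², and (R²+z²)^(3/2) = 8.61×10⁻³ m³.
B = (4π×10⁻⁷ × 0.409 × 0.02924) / (2 × 8.61×10⁻³) = 8.73×10⁻⁷ T.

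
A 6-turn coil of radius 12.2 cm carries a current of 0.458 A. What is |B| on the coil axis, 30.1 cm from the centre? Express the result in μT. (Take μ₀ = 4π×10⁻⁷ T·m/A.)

For an N-turn flat coil, B = Nμ₀IR²/[2(R²+z²)^(3/2)] with R = 0.122 m, z = 0.301 m.
B = 6 × 1.25×10⁻⁷ T = 7.50×10⁻⁷ T.

B ≈ 0.750 μT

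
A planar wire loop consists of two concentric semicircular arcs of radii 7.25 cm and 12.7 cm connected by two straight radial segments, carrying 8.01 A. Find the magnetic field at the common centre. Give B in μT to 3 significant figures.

The radial connectors point toward the centre, so dl × r̂ = 0 and they contribute nothing.
Each semicircle gives μ₀I/(4R): inner arc 3.47×10⁻⁵ T, outer arc 1.98×10⁻⁵ T.
The two arcs carry current in opposite angular senses, so their fields oppose: B = |3.47×10⁻⁵ − 1.98×10⁻⁵| = 1.49×10⁻⁵ T.

B ≈ 14.9 μT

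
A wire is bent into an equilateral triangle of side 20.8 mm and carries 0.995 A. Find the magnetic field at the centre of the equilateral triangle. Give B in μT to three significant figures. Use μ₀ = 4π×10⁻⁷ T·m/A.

Each side is a finite straight segment at perpendicular distance d = a/(2 tan(π/3)) = 0.006004 m from the centre, with end-angles ±π/3.
One side contributes B₁ = (μ₀I/4πd)·2 sin(π/3) = 2.87×10⁻⁵ T.
All 3 sides add in the same direction: B = 3 × 2.87×10⁻⁵ = 8.61×10⁻⁵ T.

B ≈ 86.1 μT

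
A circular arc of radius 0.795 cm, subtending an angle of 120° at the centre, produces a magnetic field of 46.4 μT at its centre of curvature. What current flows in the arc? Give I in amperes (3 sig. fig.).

I ≈ 1.76 A

For a circular arc, B = μ₀Iφ/(4πR) with φ in radians; here φ = 2.094 rad.
So I = 4πRB/(μ₀φ) = 4π × 0.00795 × 4.64×10⁻⁵ / (4π×10⁻⁷ × 2.094) = 1.76 A.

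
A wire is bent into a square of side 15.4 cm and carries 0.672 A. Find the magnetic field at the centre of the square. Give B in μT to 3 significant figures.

B ≈ 4.94 μT

Each side is a finite straight segment at perpendicular distance d = a/(2 tan(π/4)) = 0.077 m from the centre, with end-angles ±π/4.
One side contributes B₁ = (μ₀I/4πd)·2 sin(π/4) = 1.23×10⁻⁶ T.
All 4 sides add in the same direction: B = 4 × 1.23×10⁻⁶ = 4.94×10⁻⁶ T.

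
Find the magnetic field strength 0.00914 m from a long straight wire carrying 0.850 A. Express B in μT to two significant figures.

B ≈ 19 μT

For an infinitely long straight wire, B = μ₀I/(2πd).
B = (4π×10⁻⁷ × 0.850) / (2π × 0.00914) = 1.86×10⁻⁵ T.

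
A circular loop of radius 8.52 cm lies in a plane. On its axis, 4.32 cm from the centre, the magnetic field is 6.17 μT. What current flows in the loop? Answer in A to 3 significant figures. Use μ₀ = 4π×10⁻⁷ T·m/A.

I ≈ 1.18 A

On the axis of a loop, B = μ₀IR²/[2(R²+z²)^(3/2)], so I = 2B(R²+z²)^(3/2)/(μ₀R²).
R² + z² = 0.007259 + 0.001866 = 0.009125 m²; raised to 3/2 gives 8.72×10⁻⁴ m³.
I = 2 × 6.17×10⁻⁶ × 8.72×10⁻⁴ / (1.26×10⁻⁶ × 0.007259) = 1.18 A.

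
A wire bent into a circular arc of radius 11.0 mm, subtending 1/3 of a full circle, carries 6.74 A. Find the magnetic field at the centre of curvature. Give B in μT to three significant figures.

B ≈ 128 μT

The Biot–Savart field of a circular arc at its centre is B = μ₀Iφ/(4πR), with φ = 2.094 rad.
B = (4π×10⁻⁷ × 6.74 × 2.094) / (4π × 0.011) = 1.28×10⁻⁴ T.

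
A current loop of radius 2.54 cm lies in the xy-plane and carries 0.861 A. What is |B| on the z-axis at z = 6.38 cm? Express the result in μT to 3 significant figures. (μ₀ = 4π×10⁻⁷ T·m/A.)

B ≈ 1.08 μT

On the axis of a circular loop, B = μ₀IR² / [2(R²+z²)^(3/2)].
R² + z² = (0.0254)² + (0.0638)² = 0.004716 m², and (R²+z²)^(3/2) = 3.24×10⁻⁴ m³.
B = (4π×10⁻⁷ × 0.861 × 0.0006452) / (2 × 3.24×10⁻⁴) = 1.08×10⁻⁶ T.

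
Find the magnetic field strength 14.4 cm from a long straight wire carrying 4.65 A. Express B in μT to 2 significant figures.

For an infinitely long straight wire, B = μ₀I/(2πd).
B = (4π×10⁻⁷ × 4.65) / (2π × 0.144) = 6.46×10⁻⁶ T.

B ≈ 6.5 μT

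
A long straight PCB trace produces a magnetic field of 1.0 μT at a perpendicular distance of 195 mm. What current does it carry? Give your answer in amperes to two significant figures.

I ≈ 0.97 A

For a long straight wire B = μ₀I/(2πd), so I = 2πdB/μ₀.
I = 2π × 0.195 × 1.00×10⁻⁶ / (4π×10⁻⁷) = 0.975 A.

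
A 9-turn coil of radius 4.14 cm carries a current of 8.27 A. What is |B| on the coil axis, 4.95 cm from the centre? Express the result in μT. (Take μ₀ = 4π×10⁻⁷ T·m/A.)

B ≈ 298 μT

For an N-turn flat coil, B = Nμ₀IR²/[2(R²+z²)^(3/2)] with R = 0.0414 m, z = 0.0495 m.
B = 9 × 3.31×10⁻⁵ T = 2.98×10⁻⁴ T.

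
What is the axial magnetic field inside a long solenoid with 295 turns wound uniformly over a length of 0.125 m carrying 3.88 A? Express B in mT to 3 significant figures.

Inside a long solenoid, B = μ₀nI with n = 2360 turns/m.
B = 4π×10⁻⁷ × 2360 × 3.88 = 1.15×10⁻² T.

B ≈ 11.5 mT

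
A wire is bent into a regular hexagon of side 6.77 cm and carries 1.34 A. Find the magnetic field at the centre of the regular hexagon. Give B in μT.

Each side is a finite straight segment at perpendicular distance d = a/(2 tan(π/6)) = 0.05863 m from the centre, with end-angles ±π/6.
One side contributes B₁ = (μ₀I/4πd)·2 sin(π/6) = 2.29×10⁻⁶ T.
All 6 sides add in the same direction: B = 6 × 2.29×10⁻⁶ = 1.37×10⁻⁵ T.

B ≈ 13.7 μT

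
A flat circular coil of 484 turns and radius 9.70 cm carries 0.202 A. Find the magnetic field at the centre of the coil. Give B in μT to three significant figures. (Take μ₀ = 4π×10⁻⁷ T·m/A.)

B ≈ 633 μT

For an N-turn flat coil, B = Nμ₀I/(2R) with R = 0.097 m.
B = 484 × 1.31×10⁻⁶ T = 6.33×10⁻⁴ T.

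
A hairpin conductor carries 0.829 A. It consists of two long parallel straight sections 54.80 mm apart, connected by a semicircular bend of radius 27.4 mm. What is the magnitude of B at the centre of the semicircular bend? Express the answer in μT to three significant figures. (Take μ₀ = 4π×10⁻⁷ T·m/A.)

B ≈ 15.6 μT

The semicircular arc contributes B_arc = μ₀I·π/(4πR) = μ₀I/(4R) = 9.51×10⁻⁶ T.
Each semi-infinite lead is at perpendicular distance R = 0.0274 m from the centre, with the perpendicular foot at its near end, so it contributes μ₀I/(4πR); both point the same way, together 6.05×10⁻⁶ T.
Arc and leads all point the same direction: B = 9.51×10⁻⁶ + 6.05×10⁻⁶ = 1.56×10⁻⁵ T.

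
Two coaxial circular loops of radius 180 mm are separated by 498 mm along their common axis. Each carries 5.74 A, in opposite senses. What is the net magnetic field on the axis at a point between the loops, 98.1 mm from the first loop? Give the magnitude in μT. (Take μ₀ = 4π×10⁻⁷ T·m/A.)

B ≈ 12.2 μT

Each loop contributes B = μ₀IR²/[2(R²+z²)^(3/2)] on the axis, with z measured from that loop.
Loop 1 (z = 0.0981 m): B₁ = 1.36×10⁻⁵ T. Loop 2 (z = 0.3999 m): B₂ = 1.39×10⁻⁶ T.
The fields oppose: B = |B₁ − B₂| = 1.22×10⁻⁵ T.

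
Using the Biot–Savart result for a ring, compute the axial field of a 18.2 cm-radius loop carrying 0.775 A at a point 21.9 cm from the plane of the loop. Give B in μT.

On the axis of a circular loop, B = μ₀IR² / [2(R²+z²)^(3/2)].
R² + z² = (0.182)² + (0.219)² = 0.08108 m², and (R²+z²)^(3/2) = 2.31×10⁻² m³.
B = (4π×10⁻⁷ × 0.775 × 0.03312) / (2 × 2.31×10⁻²) = 6.99×10⁻⁷ T.

B ≈ 0.699 μT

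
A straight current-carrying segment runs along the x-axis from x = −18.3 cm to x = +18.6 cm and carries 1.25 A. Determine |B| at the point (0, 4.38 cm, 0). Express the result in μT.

B ≈ 5.55 μT

For a finite straight segment, B = (μ₀I/4πd)(sinθ₁ + sinθ₂), where θ₁, θ₂ are the angles from the perpendicular to each end.
The perpendicular distance is d = 0.0438 m; the end-offsets along the wire are a = 0.183 m and b = 0.186 m.
sinθ₁ = 0.183/√(0.183²+0.0438²) = 0.9725; sinθ₂ = 0.186/√(0.186²+0.0438²) = 0.9734.
B = (4π×10⁻⁷ × 1.25) / (4π × 0.0438) × (0.9725 + 0.9734) = 5.55×10⁻⁶ T.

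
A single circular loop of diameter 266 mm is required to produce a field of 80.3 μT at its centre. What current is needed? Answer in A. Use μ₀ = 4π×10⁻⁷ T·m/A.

I ≈ 17.0 A

At the centre of a circular loop B = μ₀I/(2R), so I = 2RB/μ₀.
With R = 0.133 m, I = 2 × 0.133 × 8.03×10⁻⁵ / (4π×10⁻⁷) = 17.0 A.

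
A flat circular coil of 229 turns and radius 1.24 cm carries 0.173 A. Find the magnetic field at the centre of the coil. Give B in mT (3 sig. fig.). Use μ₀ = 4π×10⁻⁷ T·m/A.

B ≈ 2.01 mT

For an N-turn flat coil, B = Nμ₀I/(2R) with R = 0.0124 m.
B = 229 × 8.77×10⁻⁶ T = 2.01×10⁻³ T.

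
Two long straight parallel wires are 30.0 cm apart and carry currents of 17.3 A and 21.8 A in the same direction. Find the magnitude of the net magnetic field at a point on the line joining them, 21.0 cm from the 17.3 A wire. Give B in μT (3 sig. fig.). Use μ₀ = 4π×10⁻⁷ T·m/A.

Each long wire gives B = μ₀I/(2πd). Distances are d₁ = 0.21 m and d₂ = 0.09 m.
B₁ = 1.65×10⁻⁵ T, B₂ = 4.84×10⁻⁵ T.
Between parallel currents the two contributions point in opposite directions, so they subtract. B = |B₁ − B₂| = |1.65×10⁻⁵ − 4.84×10⁻⁵| = 3.20×10⁻⁵ T.

B ≈ 32.0 μT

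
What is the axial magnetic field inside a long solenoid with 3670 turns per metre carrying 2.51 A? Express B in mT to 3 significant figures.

Inside a long solenoid, B = μ₀nI with n = 3670 turns/m.
B = 4π×10⁻⁷ × 3670 × 2.51 = 1.16×10⁻² T.

B ≈ 11.6 mT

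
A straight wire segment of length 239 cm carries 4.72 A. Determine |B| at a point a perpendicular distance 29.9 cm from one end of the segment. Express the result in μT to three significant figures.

For a finite straight segment, B = (μ₀I/4πd)(sinθ₁ + sinθ₂), where θ₁, θ₂ are the angles from the perpendicular to each end.
The perpendicular foot is at one end, so the two end-offsets along the wire are 0 and L = 2.39 m.
sinθ₁ = 0/√(0²+0.299²) = 0.0000; sinθ₂ = 2.39/√(2.39²+0.299²) = 0.9923.
B = (4π×10⁻⁷ × 4.72) / (4π × 0.299) × (0.0000 + 0.9923) = 1.57×10⁻⁶ T.

B ≈ 1.57 μT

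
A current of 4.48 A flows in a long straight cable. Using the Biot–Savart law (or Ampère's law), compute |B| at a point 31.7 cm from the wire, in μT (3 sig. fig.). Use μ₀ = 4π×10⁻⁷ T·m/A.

B ≈ 2.83 μT

For an infinitely long straight wire, B = μ₀I/(2πd).
B = (4π×10⁻⁷ × 4.48) / (2π × 0.317) = 2.83×10⁻⁶ T.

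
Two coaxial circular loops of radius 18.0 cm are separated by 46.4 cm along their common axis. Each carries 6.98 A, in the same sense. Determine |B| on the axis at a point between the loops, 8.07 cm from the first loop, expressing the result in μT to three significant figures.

Each loop contributes B = μ₀IR²/[2(R²+z²)^(3/2)] on the axis, with z measured from that loop.
Loop 1 (z = 0.0807 m): B₁ = 1.85×10⁻⁵ T. Loop 2 (z = 0.3833 m): B₂ = 1.87×10⁻⁶ T.
The fields add: B = B₁ + B₂ = 2.04×10⁻⁵ T.

B ≈ 20.4 μT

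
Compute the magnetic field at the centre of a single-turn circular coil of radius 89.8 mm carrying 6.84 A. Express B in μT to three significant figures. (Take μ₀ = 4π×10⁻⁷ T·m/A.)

At the centre of a circular loop the Biot–Savart law gives B = μ₀I/(2R).
B = (4π×10⁻⁷ × 6.84) / (2 × 0.0898) = 4.79×10⁻⁵ T.

B ≈ 47.9 μT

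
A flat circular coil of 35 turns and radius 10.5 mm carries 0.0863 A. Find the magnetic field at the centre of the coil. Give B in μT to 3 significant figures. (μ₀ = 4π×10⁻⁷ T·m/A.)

B ≈ 181 μT

For an N-turn flat coil, B = Nμ₀I/(2R) with R = 0.0105 m.
B = 35 × 5.16×10⁻⁶ T = 1.81×10⁻⁴ T.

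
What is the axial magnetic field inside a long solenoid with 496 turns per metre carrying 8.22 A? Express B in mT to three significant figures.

Inside a long solenoid, B = μ₀nI with n = 496 turns/m.
B = 4π×10⁻⁷ × 496 × 8.22 = 5.12×10⁻³ T.

B ≈ 5.12 mT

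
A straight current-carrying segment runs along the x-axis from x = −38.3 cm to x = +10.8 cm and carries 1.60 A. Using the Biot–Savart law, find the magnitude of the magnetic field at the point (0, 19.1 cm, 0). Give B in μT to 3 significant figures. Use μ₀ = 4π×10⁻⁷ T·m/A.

For a finite straight segment, B = (μ₀I/4πd)(sinθ₁ + sinθ₂), where θ₁, θ₂ are the angles from the perpendicular to each end.
The perpendicular distance is d = 0.191 m; the end-offsets along the wire are a = 0.383 m and b = 0.108 m.
sinθ₁ = 0.383/√(0.383²+0.191²) = 0.8949; sinθ₂ = 0.108/√(0.108²+0.191²) = 0.4922.
B = (4π×10⁻⁷ × 1.60) / (4π × 0.191) × (0.8949 + 0.4922) = 1.16×10⁻⁶ T.

B ≈ 1.16 μT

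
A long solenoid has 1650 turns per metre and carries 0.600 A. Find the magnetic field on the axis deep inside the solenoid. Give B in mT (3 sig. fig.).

B ≈ 1.24 mT

Inside a long solenoid, B = μ₀nI with n = 1650 turns/m.
B = 4π×10⁻⁷ × 1650 × 0.600 = 1.24×10⁻³ T.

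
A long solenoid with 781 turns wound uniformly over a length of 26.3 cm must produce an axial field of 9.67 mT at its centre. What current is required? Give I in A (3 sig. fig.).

Inside a long solenoid B = μ₀nI with n = 2970 m⁻¹, so I = B/(μ₀n).
I = 9.67×10⁻³ / (4π×10⁻⁷ × 2970) = 2.59 A.

I ≈ 2.59 A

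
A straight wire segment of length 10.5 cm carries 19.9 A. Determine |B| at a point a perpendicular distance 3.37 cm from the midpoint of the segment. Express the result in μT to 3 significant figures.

B ≈ 99.4 μT

For a finite straight segment, B = (μ₀I/4πd)(sinθ₁ + sinθ₂), where θ₁, θ₂ are the angles from the perpendicular to each end.
The perpendicular from the point meets the wire at its midpoint, so each end is L/2 = 0.0525 m away along the wire.
sinθ₁ = 0.0525/√(0.0525²+0.0337²) = 0.8415; sinθ₂ = 0.0525/√(0.0525²+0.0337²) = 0.8415.
B = (4π×10⁻⁷ × 19.9) / (4π × 0.0337) × (0.8415 + 0.8415) = 9.94×10⁻⁵ T.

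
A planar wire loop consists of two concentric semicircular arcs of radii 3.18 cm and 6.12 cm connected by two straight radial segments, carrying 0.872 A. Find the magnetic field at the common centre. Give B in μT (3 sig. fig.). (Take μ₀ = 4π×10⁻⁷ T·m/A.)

The radial connectors point toward the centre, so dl × r̂ = 0 and they contribute nothing.
Each semicircle gives μ₀I/(4R): inner arc 8.61×10⁻⁶ T, outer arc 4.48×10⁻⁶ T.
The two arcs carry current in opposite angular senses, so their fields oppose: B = |8.61×10⁻⁶ − 4.48×10⁻⁶| = 4.14×10⁻⁶ T.

B ≈ 4.14 μT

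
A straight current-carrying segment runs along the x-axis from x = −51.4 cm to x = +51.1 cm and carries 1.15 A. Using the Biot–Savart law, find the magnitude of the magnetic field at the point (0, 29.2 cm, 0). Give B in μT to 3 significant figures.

For a finite straight segment, B = (μ₀I/4πd)(sinθ₁ + sinθ₂), where θ₁, θ₂ are the angles from the perpendicular to each end.
The perpendicular distance is d = 0.292 m; the end-offsets along the wire are a = 0.514 m and b = 0.511 m.
sinθ₁ = 0.514/√(0.514²+0.292²) = 0.8695; sinθ₂ = 0.511/√(0.511²+0.292²) = 0.8682.
B = (4π×10⁻⁷ × 1.15) / (4π × 0.292) × (0.8695 + 0.8682) = 6.84×10⁻⁷ T.

B ≈ 0.684 μT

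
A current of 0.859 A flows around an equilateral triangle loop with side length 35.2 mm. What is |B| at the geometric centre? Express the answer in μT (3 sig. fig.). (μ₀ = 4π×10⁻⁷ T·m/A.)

B ≈ 43.9 μT

Each side is a finite straight segment at perpendicular distance d = a/(2 tan(π/3)) = 0.01016 m from the centre, with end-angles ±π/3.
One side contributes B₁ = (μ₀I/4πd)·2 sin(π/3) = 1.46×10⁻⁵ T.
All 3 sides add in the same direction: B = 3 × 1.46×10⁻⁵ = 4.39×10⁻⁵ T.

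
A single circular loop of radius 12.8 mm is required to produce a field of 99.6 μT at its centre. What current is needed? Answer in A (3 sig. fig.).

At the centre of a circular loop B = μ₀I/(2R), so I = 2RB/μ₀.
With R = 0.0128 m, I = 2 × 0.0128 × 9.96×10⁻⁵ / (4π×10⁻⁷) = 2.03 A.

I ≈ 2.03 A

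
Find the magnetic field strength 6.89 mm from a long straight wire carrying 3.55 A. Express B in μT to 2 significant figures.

B ≈ 100 μT

For an infinitely long straight wire, B = μ₀I/(2πd).
B = (4π×10⁻⁷ × 3.55) / (2π × 0.00689) = 1.03×10⁻⁴ T.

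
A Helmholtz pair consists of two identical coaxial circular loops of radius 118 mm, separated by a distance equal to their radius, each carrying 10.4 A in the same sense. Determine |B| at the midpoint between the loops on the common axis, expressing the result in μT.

B ≈ 79.2 μT

Each loop contributes B = μ₀IR²/[2(R²+z²)^(3/2)] on the axis, with z measured from that loop.
Loop 1 (z = 0.059 m): B₁ = 3.96×10⁻⁵ T. Loop 2 (z = 0.059 m): B₂ = 3.96×10⁻⁵ T.
The fields add: B = B₁ + B₂ = 7.92×10⁻⁵ T.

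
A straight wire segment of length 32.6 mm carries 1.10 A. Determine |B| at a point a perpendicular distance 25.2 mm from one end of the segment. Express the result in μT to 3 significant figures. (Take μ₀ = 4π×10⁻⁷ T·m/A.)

B ≈ 3.45 μT

For a finite straight segment, B = (μ₀I/4πd)(sinθ₁ + sinθ₂), where θ₁, θ₂ are the angles from the perpendicular to each end.
The perpendicular foot is at one end, so the two end-offsets along the wire are 0 and L = 0.0326 m.
sinθ₁ = 0/√(0²+0.0252²) = 0.0000; sinθ₂ = 0.0326/√(0.0326²+0.0252²) = 0.7912.
B = (4π×10⁻⁷ × 1.10) / (4π × 0.0252) × (0.0000 + 0.7912) = 3.45×10⁻⁶ T.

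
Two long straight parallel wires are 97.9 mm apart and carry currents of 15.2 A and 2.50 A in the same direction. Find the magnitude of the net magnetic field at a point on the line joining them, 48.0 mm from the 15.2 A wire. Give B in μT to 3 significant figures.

B ≈ 53.3 μT

Each long wire gives B = μ₀I/(2πd). Distances are d₁ = 0.048 m and d₂ = 0.0499 m.
B₁ = 6.33×10⁻⁵ T, B₂ = 1.00×10⁻⁵ T.
Between parallel currents the two contributions point in opposite directions, so they subtract. B = |B₁ − B₂| = |6.33×10⁻⁵ − 1.00×10⁻⁵| = 5.33×10⁻⁵ T.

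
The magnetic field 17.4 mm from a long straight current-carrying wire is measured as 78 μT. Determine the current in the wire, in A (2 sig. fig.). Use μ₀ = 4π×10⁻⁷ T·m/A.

I ≈ 6.8 A

For a long straight wire B = μ₀I/(2πd), so I = 2πdB/μ₀.
I = 2π × 0.0174 × 7.80×10⁻⁵ / (4π×10⁻⁷) = 6.79 A.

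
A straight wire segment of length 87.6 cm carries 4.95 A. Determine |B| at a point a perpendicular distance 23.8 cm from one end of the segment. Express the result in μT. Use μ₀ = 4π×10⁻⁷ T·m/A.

For a finite straight segment, B = (μ₀I/4πd)(sinθ₁ + sinθ₂), where θ₁, θ₂ are the angles from the perpendicular to each end.
The perpendicular foot is at one end, so the two end-offsets along the wire are 0 and L = 0.876 m.
sinθ₁ = 0/√(0²+0.238²) = 0.0000; sinθ₂ = 0.876/√(0.876²+0.238²) = 0.9650.
B = (4π×10⁻⁷ × 4.95) / (4π × 0.238) × (0.0000 + 0.9650) = 2.01×10⁻⁶ T.

B ≈ 2.01 μT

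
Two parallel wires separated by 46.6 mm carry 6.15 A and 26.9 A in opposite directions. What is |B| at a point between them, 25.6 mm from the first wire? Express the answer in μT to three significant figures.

B ≈ 304 μT

Each long wire gives B = μ₀I/(2πd). Distances are d₁ = 0.0256 m and d₂ = 0.021 m.
B₁ = 4.80×10⁻⁵ T, B₂ = 2.56×10⁻⁴ T.
Between antiparallel currents both contributions point the same way, so they add. B = B₁ + B₂ = 4.80×10⁻⁵ + 2.56×10⁻⁴ = 3.04×10⁻⁴ T.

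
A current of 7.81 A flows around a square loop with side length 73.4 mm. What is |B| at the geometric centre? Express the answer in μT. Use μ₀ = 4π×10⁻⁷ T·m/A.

Each side is a finite straight segment at perpendicular distance d = a/(2 tan(π/4)) = 0.0367 m from the centre, with end-angles ±π/4.
One side contributes B₁ = (μ₀I/4πd)·2 sin(π/4) = 3.01×10⁻⁵ T.
All 4 sides add in the same direction: B = 4 × 3.01×10⁻⁵ = 1.20×10⁻⁴ T.

B ≈ 120 μT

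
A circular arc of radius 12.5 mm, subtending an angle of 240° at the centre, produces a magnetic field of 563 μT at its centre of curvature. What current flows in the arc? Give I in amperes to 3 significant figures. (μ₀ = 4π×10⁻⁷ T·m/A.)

I ≈ 16.8 A

For a circular arc, B = μ₀Iφ/(4πR) with φ in radians; here φ = 4.189 rad.
So I = 4πRB/(μ₀φ) = 4π × 0.0125 × 5.63×10⁻⁴ / (4π×10⁻⁷ × 4.189) = 16.8 A.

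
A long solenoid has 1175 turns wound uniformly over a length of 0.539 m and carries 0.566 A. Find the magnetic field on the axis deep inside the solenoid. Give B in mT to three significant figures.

B ≈ 1.55 mT

Inside a long solenoid, B = μ₀nI with n = 2180 turns/m.
B = 4π×10⁻⁷ × 2180 × 0.566 = 1.55×10⁻³ T.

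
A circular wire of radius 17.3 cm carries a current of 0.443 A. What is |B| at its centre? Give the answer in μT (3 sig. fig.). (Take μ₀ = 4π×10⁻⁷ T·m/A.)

B ≈ 1.61 μT

At the centre of a circular loop the Biot–Savart law gives B = μ₀I/(2R).
B = (4π×10⁻⁷ × 0.443) / (2 × 0.173) = 1.61×10⁻⁶ T.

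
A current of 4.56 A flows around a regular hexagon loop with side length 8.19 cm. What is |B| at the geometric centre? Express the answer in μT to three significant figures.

Each side is a finite straight segment at perpendicular distance d = a/(2 tan(π/6)) = 0.07093 m from the centre, with end-angles ±π/6.
One side contributes B₁ = (μ₀I/4πd)·2 sin(π/6) = 6.43×10⁻⁶ T.
All 6 sides add in the same direction: B = 6 × 6.43×10⁻⁶ = 3.86×10⁻⁵ T.

B ≈ 38.6 μT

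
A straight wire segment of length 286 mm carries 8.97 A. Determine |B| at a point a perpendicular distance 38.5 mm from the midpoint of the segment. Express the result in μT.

B ≈ 45.0 μT

For a finite straight segment, B = (μ₀I/4πd)(sinθ₁ + sinθ₂), where θ₁, θ₂ are the angles from the perpendicular to each end.
The perpendicular from the point meets the wire at its midpoint, so each end is L/2 = 0.143 m away along the wire.
sinθ₁ = 0.143/√(0.143²+0.0385²) = 0.9656; sinθ₂ = 0.143/√(0.143²+0.0385²) = 0.9656.
B = (4π×10⁻⁷ × 8.97) / (4π × 0.0385) × (0.9656 + 0.9656) = 4.50×10⁻⁵ T.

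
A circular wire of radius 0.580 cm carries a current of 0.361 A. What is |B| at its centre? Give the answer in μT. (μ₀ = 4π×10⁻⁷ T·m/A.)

At the centre of a circular loop the Biot–Savart law gives B = μ₀I/(2R).
B = (4π×10⁻⁷ × 0.361) / (2 × 0.0058) = 3.91×10⁻⁵ T.

B ≈ 39.1 μT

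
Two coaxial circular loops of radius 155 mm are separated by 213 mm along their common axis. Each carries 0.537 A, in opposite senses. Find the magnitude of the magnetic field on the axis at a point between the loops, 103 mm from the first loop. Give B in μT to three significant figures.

Each loop contributes B = μ₀IR²/[2(R²+z²)^(3/2)] on the axis, with z measured from that loop.
Loop 1 (z = 0.103 m): B₁ = 1.26×10⁻⁶ T. Loop 2 (z = 0.11 m): B₂ = 1.18×10⁻⁶ T.
The fields oppose: B = |B₁ − B₂| = 7.71×10⁻⁸ T.

B ≈ 0.0771 μT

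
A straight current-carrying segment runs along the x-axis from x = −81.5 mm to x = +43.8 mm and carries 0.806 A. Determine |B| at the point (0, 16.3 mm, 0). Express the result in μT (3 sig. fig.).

B ≈ 9.48 μT

For a finite straight segment, B = (μ₀I/4πd)(sinθ₁ + sinθ₂), where θ₁, θ₂ are the angles from the perpendicular to each end.
The perpendicular distance is d = 0.0163 m; the end-offsets along the wire are a = 0.0815 m and b = 0.0438 m.
sinθ₁ = 0.0815/√(0.0815²+0.0163²) = 0.9806; sinθ₂ = 0.0438/√(0.0438²+0.0163²) = 0.9372.
B = (4π×10⁻⁷ × 0.806) / (4π × 0.0163) × (0.9806 + 0.9372) = 9.48×10⁻⁶ T.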